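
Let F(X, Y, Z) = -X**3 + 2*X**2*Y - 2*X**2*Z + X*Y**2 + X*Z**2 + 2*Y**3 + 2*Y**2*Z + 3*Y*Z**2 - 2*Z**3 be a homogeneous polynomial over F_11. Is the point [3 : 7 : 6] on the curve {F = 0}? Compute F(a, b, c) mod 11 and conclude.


F(3,7,6) ≡ 7 (mod 11); P is NOT on the curve.

Evaluate F(3, 7, 6) term-by-term (mod 11).
  -X**3 ↦ -1·27·1·1 = -27
  2*X**2*Y ↦ 2·9·7·1 = 126
  -2*X**2*Z ↦ -2·9·1·6 = -108
  X*Y**2 ↦ 1·3·49·1 = 147
  X*Z**2 ↦ 1·3·1·36 = 108
  2*Y**3 ↦ 2·1·343·1 = 686
  2*Y**2*Z ↦ 2·1·49·6 = 588
  3*Y*Z**2 ↦ 3·1·7·36 = 756
  -2*Z**3 ↦ -2·1·1·216 = -432
Sum: F(3, 7, 6) = (-27) + (126) + (-108) + (147) + (108) + (686) + (588) + (756) + (-432) = 1844.
Reducing mod 11: 1844 ≡ 7 (mod 11).
Since F(a, b, c) ≡ 7 ≠ 0 (mod 11), P does NOT lie on the curve.


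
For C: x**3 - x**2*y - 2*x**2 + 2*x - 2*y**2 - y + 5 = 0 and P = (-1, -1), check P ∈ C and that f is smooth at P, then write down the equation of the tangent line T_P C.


Tangent line at P: 7*x + 2*y + 9 = 0.

Step 1: f(-1, -1) = 0, so P lies on C.
Step 2: partial derivatives
  f_x(x, y) = 3*x**2 - 2*x*y - 4*x + 2, f_y(x, y) = -x**2 - 4*y - 1.
  f_x(P) = 7, f_y(P) = 2 (gradient nonzero, so P is smooth).
Step 3: tangent line at P: 7·(x − -1) + 2·(y − -1) = 0.
Expanding: 7*x + 2*y + 9 = 0.


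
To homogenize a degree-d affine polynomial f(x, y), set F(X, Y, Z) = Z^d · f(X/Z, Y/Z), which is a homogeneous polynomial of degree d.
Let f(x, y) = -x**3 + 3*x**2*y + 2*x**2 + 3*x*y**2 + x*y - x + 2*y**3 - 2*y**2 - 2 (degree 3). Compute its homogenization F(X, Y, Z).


F(X, Y, Z) = -X**3 + 3*X**2*Y + 2*X**2*Z + 3*X*Y**2 + X*Y*Z - X*Z**2 + 2*Y**3 - 2*Y**2*Z - 2*Z**3

deg(f) = 3.
Substitute x = X/Z, y = Y/Z into f, then multiply by Z^3.
  monomial -1·x^3·y^0 ↦ -1·X^3·Y^0·Z^0.
  monomial 3·x^2·y^1 ↦ 3·X^2·Y^1·Z^0.
  monomial 2·x^2·y^0 ↦ 2·X^2·Y^0·Z^1.
  monomial 3·x^1·y^2 ↦ 3·X^1·Y^2·Z^0.
  monomial 1·x^1·y^1 ↦ 1·X^1·Y^1·Z^1.
  monomial -1·x^1·y^0 ↦ -1·X^1·Y^0·Z^2.
  monomial 2·x^0·y^3 ↦ 2·X^0·Y^3·Z^0.
  monomial -2·x^0·y^2 ↦ -2·X^0·Y^2·Z^1.
  monomial -2·x^0·y^0 ↦ -2·X^0·Y^0·Z^3.
Collecting: F(X, Y, Z) = -X**3 + 3*X**2*Y + 2*X**2*Z + 3*X*Y**2 + X*Y*Z - X*Z**2 + 2*Y**3 - 2*Y**2*Z - 2*Z**3.


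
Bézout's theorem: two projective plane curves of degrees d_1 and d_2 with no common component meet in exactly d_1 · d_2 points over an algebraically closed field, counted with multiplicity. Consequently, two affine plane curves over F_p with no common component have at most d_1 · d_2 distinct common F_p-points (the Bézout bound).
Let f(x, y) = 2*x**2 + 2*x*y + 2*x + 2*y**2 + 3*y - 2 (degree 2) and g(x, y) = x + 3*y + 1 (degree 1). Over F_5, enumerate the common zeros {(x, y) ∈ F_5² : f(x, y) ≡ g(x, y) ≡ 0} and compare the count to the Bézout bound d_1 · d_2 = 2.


Common zeros: {(0, 3), (2, 4)}; count = 2; Bézout bound = 2.

deg(f) = 2, deg(g) = 1, so Bézout bound = 2.
Scan x ∈ F_5. For each x, list the y ∈ F_5 with f(x, y) ≡ 0 and those with g(x, y) ≡ 0 (mod 5); the common zeros in that column are the intersection.
  x = 0: f ≡ 0 at y ∈ {3}; g ≡ 0 at y ∈ {3}; common: {3}.
  x = 1: f ≡ 0 at y ∈ {2, 3}; g ≡ 0 at y ∈ {1}; common: ∅.
  x = 2: f ≡ 0 at y ∈ {0, 4}; g ≡ 0 at y ∈ {4}; common: {4}.
  x = 3: f ≡ 0 at y ∈ {4}; g ≡ 0 at y ∈ {2}; common: ∅.
  x = 4: f ≡ 0 at y ∈ ∅; g ≡ 0 at y ∈ {0}; common: ∅.
Collecting: common zeros = {(0, 3), (2, 4)}, so the count is 2.
Comparison with the Bézout bound: 2 ≤ 2 = deg(f)·deg(g), as expected for curves with no common component (the bound is attained).


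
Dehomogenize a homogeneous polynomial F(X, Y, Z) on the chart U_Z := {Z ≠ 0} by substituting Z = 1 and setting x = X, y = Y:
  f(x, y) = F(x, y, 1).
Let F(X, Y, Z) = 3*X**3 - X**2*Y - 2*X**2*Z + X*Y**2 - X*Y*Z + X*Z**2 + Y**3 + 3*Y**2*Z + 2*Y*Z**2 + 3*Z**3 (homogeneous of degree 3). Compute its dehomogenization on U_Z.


f(x, y) = 3*x**3 - x**2*y - 2*x**2 + x*y**2 - x*y + x + y**3 + 3*y**2 + 2*y + 3

On U_Z we set Z = 1. Each monomial c·X^i·Y^j·Z^k in F becomes c·x^i·y^j·1^k = c·x^i·y^j.
Substituting Z = 1: F(X, Y, 1) = 3*x**3 - x**2*y - 2*x**2 + x*y**2 - x*y + x + y**3 + 3*y**2 + 2*y + 3.
Note: deg(f) ≤ deg(F) = 3; strict inequality happens when F is divisible by Z (lost terms).


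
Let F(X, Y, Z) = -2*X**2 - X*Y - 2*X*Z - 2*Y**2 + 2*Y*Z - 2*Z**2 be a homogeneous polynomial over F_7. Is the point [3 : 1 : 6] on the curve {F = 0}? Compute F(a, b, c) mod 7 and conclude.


F(3,1,6) ≡ 0 (mod 7); P is on the curve.

Evaluate F(3, 1, 6) term-by-term (mod 7).
  -2*X**2 ↦ -2·9·1·1 = -18
  -X*Y ↦ -1·3·1·1 = -3
  -2*X*Z ↦ -2·3·1·6 = -36
  -2*Y**2 ↦ -2·1·1·1 = -2
  2*Y*Z ↦ 2·1·1·6 = 12
  -2*Z**2 ↦ -2·1·1·36 = -72
Sum: F(3, 1, 6) = (-18) + (-3) + (-36) + (-2) + (12) + (-72) = -119.
Reducing mod 7: -119 ≡ 0 (mod 7).
Since F(a, b, c) ≡ 0 (mod 7), P lies on the curve.


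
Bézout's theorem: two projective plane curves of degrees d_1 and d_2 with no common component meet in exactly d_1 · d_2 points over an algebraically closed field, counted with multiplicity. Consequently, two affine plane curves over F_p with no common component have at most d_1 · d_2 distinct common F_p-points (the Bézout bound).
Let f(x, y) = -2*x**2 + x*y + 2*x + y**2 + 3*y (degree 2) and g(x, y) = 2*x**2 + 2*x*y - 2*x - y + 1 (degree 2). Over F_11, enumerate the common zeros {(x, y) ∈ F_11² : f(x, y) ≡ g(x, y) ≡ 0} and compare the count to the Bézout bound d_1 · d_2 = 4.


Common zeros: {(9, 7)}; count = 1; Bézout bound = 4.

deg(f) = 2, deg(g) = 2, so Bézout bound = 4.
Scan x ∈ F_11. For each x, list the y ∈ F_11 with f(x, y) ≡ 0 and those with g(x, y) ≡ 0 (mod 11); the common zeros in that column are the intersection.
  x = 0: f ≡ 0 at y ∈ {0, 8}; g ≡ 0 at y ∈ {1}; common: ∅.
  x = 1: f ≡ 0 at y ∈ {0, 7}; g ≡ 0 at y ∈ {10}; common: ∅.
  x = 2: f ≡ 0 at y ∈ ∅; g ≡ 0 at y ∈ {2}; common: ∅.
  x = 3: f ≡ 0 at y ∈ ∅; g ≡ 0 at y ∈ {4}; common: ∅.
  x = 4: f ≡ 0 at y ∈ ∅; g ≡ 0 at y ∈ {9}; common: ∅.
  x = 5: f ≡ 0 at y ∈ {6, 8}; g ≡ 0 at y ∈ {4}; common: ∅.
  x = 6: f ≡ 0 at y ∈ ∅; g ≡ 0 at y ∈ ∅; common: ∅.
  x = 7: f ≡ 0 at y ∈ ∅; g ≡ 0 at y ∈ {7}; common: ∅.
  x = 8: f ≡ 0 at y ∈ ∅; g ≡ 0 at y ∈ {2}; common: ∅.
  x = 9: f ≡ 0 at y ∈ {3, 7}; g ≡ 0 at y ∈ {7}; common: {7}.
  x = 10: f ≡ 0 at y ∈ {3, 6}; g ≡ 0 at y ∈ {9}; common: ∅.
Collecting: common zeros = {(9, 7)}, so the count is 1.
Comparison with the Bézout bound: 1 ≤ 4 = deg(f)·deg(g), as expected for curves with no common component (the affine F_11-count falls short of the bound because intersections may lie at infinity, over extension fields, or carry multiplicity).


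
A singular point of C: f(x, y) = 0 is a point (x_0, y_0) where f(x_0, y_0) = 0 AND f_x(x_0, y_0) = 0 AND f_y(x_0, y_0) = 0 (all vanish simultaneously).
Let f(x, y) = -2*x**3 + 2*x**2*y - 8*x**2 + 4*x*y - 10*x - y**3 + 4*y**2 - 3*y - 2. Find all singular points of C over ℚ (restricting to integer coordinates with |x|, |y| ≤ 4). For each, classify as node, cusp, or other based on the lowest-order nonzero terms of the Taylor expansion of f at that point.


Singular points: {(-1, 1)}; classification: cusp.

Compute partial derivatives:
  f_x = -6*x**2 + 4*x*y - 16*x + 4*y - 10.
  f_y = 2*x**2 + 4*x - 3*y**2 + 8*y - 3.
Scan x_0 ∈ {−4, ..., 4}. For each x_0, f_y(x_0, y) is a polynomial in y; find its integer roots y ∈ {−4, ..., 4}, then test f_x and f at those candidates.
  x = -4: f_y(-4, y) = -3*y**2 + 8*y + 13; no integer root y with |y| ≤ 4.
  x = -3: f_y(-3, y) = -3*y**2 + 8*y + 3; vanishes at y ∈ {3}. (-3, 3): f_x = -40 ≠ 0.
  x = -2: f_y(-2, y) = -3*y**2 + 8*y - 3; no integer root y with |y| ≤ 4.
  x = -1: f_y(-1, y) = -3*y**2 + 8*y - 5; vanishes at y ∈ {1}. (-1, 1): f_x = 0, f = 0 — SINGULAR.
  x = 0: f_y(0, y) = -3*y**2 + 8*y - 3; no integer root y with |y| ≤ 4.
  x = 1: f_y(1, y) = -3*y**2 + 8*y + 3; vanishes at y ∈ {3}. (1, 3): f_x = -8 ≠ 0.
  x = 2: f_y(2, y) = -3*y**2 + 8*y + 13; no integer root y with |y| ≤ 4.
  x = 3: f_y(3, y) = -3*y**2 + 8*y + 27; no integer root y with |y| ≤ 4.
  x = 4: f_y(4, y) = -3*y**2 + 8*y + 45; no integer root y with |y| ≤ 4.
Only singular point on the grid: (-1, 1).
Classify: substitute x = -1 + u, y = 1 + v and expand: f = -2*u**3 + 2*u**2*v - v**3 + v**2.
No constant or linear terms (consistent with a singular point). Quadratic part: v**2. Cubic part: -2*u**3 + 2*u**2*v - v**3.
The quadratic part v**2 is a perfect square, so there is a single (double) tangent line v = 0, i.e. y = 1. Restricting the cubic part to that line (v = 0) leaves -2*u**3 ≠ 0, so f is not divisible by v and the branch is v² ≈ 2*u**3 to lowest order — this is a cusp.
Classification: cusp.


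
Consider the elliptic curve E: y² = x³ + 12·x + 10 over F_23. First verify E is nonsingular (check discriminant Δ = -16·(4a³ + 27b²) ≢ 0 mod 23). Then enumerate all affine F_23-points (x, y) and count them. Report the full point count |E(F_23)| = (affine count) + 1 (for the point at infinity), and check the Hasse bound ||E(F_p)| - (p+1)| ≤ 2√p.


Affine points = {(1, 0), (3, 2), (3, 21), (7, 0), (10, 7), (10, 16), (11, 1), (11, 22), (14, 1), (14, 22), (15, 0), (18, 3), (18, 20), (19, 6), (19, 17), (20, 4), (20, 19), (21, 1), (21, 22)}; affine count = 19; |E(F_23)| = 20.

Discriminant check: Δ ∝ 4a³ + 27b² = 4·12³ + 27·10² = 4·1728 + 27·100 ≡ 21 (mod 23). Nonzero ⇒ E is nonsingular.
For each x ∈ F_23, compute rhs = x³ + 12·x + 10 mod 23, then count y ∈ F_23 with y² ≡ rhs.
  x = 0: rhs = 10, matching y values: none (0 points).
  x = 1: rhs = 0, matching y values: 0 (1 points).
  x = 2: rhs = 19, matching y values: none (0 points).
  x = 3: rhs = 4, matching y values: 2, 21 (2 points).
  x = 4: rhs = 7, matching y values: none (0 points).
  x = 5: rhs = 11, matching y values: none (0 points).
  x = 6: rhs = 22, matching y values: none (0 points).
  x = 7: rhs = 0, matching y values: 0 (1 points).
  x = 8: rhs = 20, matching y values: none (0 points).
  x = 9: rhs = 19, matching y values: none (0 points).
  x = 10: rhs = 3, matching y values: 7, 16 (2 points).
  x = 11: rhs = 1, matching y values: 1, 22 (2 points).
  x = 12: rhs = 19, matching y values: none (0 points).
  x = 13: rhs = 17, matching y values: none (0 points).
  x = 14: rhs = 1, matching y values: 1, 22 (2 points).
  x = 15: rhs = 0, matching y values: 0 (1 points).
  x = 16: rhs = 20, matching y values: none (0 points).
  x = 17: rhs = 21, matching y values: none (0 points).
  x = 18: rhs = 9, matching y values: 3, 20 (2 points).
  x = 19: rhs = 13, matching y values: 6, 17 (2 points).
  x = 20: rhs = 16, matching y values: 4, 19 (2 points).
  x = 21: rhs = 1, matching y values: 1, 22 (2 points).
  x = 22: rhs = 20, matching y values: none (0 points).
Total affine count: 19.
Full point count |E(F_23)| = 19 + 1 = 20.
Hasse bound: |20 − (23+1)| = |-4| = 4 ≤ 2√23 ≈ 9.5917 ✓.


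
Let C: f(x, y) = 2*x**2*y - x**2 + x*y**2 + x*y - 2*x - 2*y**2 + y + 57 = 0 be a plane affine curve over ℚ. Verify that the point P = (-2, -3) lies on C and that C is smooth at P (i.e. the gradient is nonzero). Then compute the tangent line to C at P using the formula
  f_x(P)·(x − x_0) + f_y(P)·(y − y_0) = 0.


Tangent line at P: 32*x + 31*y + 157 = 0.

Step 1: f(-2, -3) = 0, so P lies on C.
Step 2: partial derivatives
  f_x(x, y) = 4*x*y - 2*x + y**2 + y - 2, f_y(x, y) = 2*x**2 + 2*x*y + x - 4*y + 1.
  f_x(P) = 32, f_y(P) = 31 (gradient nonzero, so P is smooth).
Step 3: tangent line at P: 32·(x − -2) + 31·(y − -3) = 0.
Expanding: 32*x + 31*y + 157 = 0.


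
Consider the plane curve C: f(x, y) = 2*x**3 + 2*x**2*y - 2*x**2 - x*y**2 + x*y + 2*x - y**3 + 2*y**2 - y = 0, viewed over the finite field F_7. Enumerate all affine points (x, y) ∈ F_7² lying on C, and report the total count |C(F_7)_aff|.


Affine F_7-points: {(0, 0), (0, 1), (3, 0), (3, 2), (3, 4), (5, 0), (5, 5), (5, 6), (6, 5)}; count = 9.

For each of the 49 pairs (x, y) ∈ F_7², evaluate f(x, y) mod 7. Record the zeros.
  x = 0: [0↦0, 1↦0, 2↦5, 3↦2, 4↦6, 5↦4, 6↦4]  zeros at y ∈ {0, 1}
  x = 1: [0↦2, 1↦4, 2↦2, 3↦4, 4↦4, 5↦3, 6↦2]  zeros at y ∈ ∅
  x = 2: [0↦5, 1↦6, 2↦1, 3↦5, 4↦5, 5↦2, 6↦4]  zeros at y ∈ ∅
  x = 3: [0↦0, 1↦4, 2↦0, 3↦3, 4↦0, 5↦6, 6↦1]  zeros at y ∈ {0, 2, 4}
  x = 4: [0↦6, 1↦3, 2↦4, 3↦3, 4↦1, 5↦6, 6↦5]  zeros at y ∈ ∅
  x = 5: [0↦0, 1↦1, 2↦4, 3↦3, 4↦6, 5↦0, 6↦0]  zeros at y ∈ {0, 5, 6}
  x = 6: [0↦1, 1↦3, 2↦5, 3↦1, 4↦6, 5↦0, 6↦5]  zeros at y ∈ {5}
Collecting zeros: affine points = {(0, 0), (0, 1), (3, 0), (3, 2), (3, 4), (5, 0), (5, 5), (5, 6), (6, 5)}.
Total count |C(F_7)_aff| = 9.


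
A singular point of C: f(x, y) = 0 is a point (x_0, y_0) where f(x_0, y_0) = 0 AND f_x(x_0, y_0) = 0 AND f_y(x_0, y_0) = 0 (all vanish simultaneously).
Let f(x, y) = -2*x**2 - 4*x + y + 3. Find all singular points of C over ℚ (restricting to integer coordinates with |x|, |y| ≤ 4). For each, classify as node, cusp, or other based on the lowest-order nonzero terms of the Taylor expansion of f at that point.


No singular points in the scanned grid; C is smooth there.

Compute partial derivatives:
  f_x = -4*x - 4.
  f_y = 1.
f_y = 1 is a nonzero constant, so f_y never vanishes: no point (x, y) can satisfy f = f_x = f_y = 0. In particular no (x, y) ∈ {−4, ..., 4}² is singular; the curve is smooth.


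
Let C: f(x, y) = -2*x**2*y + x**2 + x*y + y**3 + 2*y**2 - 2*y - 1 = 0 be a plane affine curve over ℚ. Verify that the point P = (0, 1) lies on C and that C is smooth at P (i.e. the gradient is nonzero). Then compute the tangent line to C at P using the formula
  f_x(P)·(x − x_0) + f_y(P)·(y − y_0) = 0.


Tangent line at P: x + 5*y - 5 = 0.

Step 1: f(0, 1) = 0, so P lies on C.
Step 2: partial derivatives
  f_x(x, y) = -4*x*y + 2*x + y, f_y(x, y) = -2*x**2 + x + 3*y**2 + 4*y - 2.
  f_x(P) = 1, f_y(P) = 5 (gradient nonzero, so P is smooth).
Step 3: tangent line at P: 1·(x − 0) + 5·(y − 1) = 0.
Expanding: x + 5*y - 5 = 0.


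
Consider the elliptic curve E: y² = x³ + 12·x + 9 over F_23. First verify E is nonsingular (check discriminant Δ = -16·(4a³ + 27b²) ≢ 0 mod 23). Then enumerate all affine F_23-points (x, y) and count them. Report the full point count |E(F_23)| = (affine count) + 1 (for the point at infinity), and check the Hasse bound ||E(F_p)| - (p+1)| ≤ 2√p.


Affine points = {(0, 3), (0, 20), (2, 8), (2, 15), (3, 7), (3, 16), (4, 11), (4, 12), (9, 8), (9, 15), (10, 5), (10, 18), (11, 0), (12, 8), (12, 15), (13, 4), (13, 19), (14, 0), (18, 10), (18, 13), (19, 9), (19, 14), (21, 0)}; affine count = 23; |E(F_23)| = 24.

Discriminant check: Δ ∝ 4a³ + 27b² = 4·12³ + 27·9² = 4·1728 + 27·81 ≡ 14 (mod 23). Nonzero ⇒ E is nonsingular.
For each x ∈ F_23, compute rhs = x³ + 12·x + 9 mod 23, then count y ∈ F_23 with y² ≡ rhs.
  x = 0: rhs = 9, matching y values: 3, 20 (2 points).
  x = 1: rhs = 22, matching y values: none (0 points).
  x = 2: rhs = 18, matching y values: 8, 15 (2 points).
  x = 3: rhs = 3, matching y values: 7, 16 (2 points).
  x = 4: rhs = 6, matching y values: 11, 12 (2 points).
  x = 5: rhs = 10, matching y values: none (0 points).
  x = 6: rhs = 21, matching y values: none (0 points).
  x = 7: rhs = 22, matching y values: none (0 points).
  x = 8: rhs = 19, matching y values: none (0 points).
  x = 9: rhs = 18, matching y values: 8, 15 (2 points).
  x = 10: rhs = 2, matching y values: 5, 18 (2 points).
  x = 11: rhs = 0, matching y values: 0 (1 points).
  x = 12: rhs = 18, matching y values: 8, 15 (2 points).
  x = 13: rhs = 16, matching y values: 4, 19 (2 points).
  x = 14: rhs = 0, matching y values: 0 (1 points).
  x = 15: rhs = 22, matching y values: none (0 points).
  x = 16: rhs = 19, matching y values: none (0 points).
  x = 17: rhs = 20, matching y values: none (0 points).
  x = 18: rhs = 8, matching y values: 10, 13 (2 points).
  x = 19: rhs = 12, matching y values: 9, 14 (2 points).
  x = 20: rhs = 15, matching y values: none (0 points).
  x = 21: rhs = 0, matching y values: 0 (1 points).
  x = 22: rhs = 19, matching y values: none (0 points).
Total affine count: 23.
Full point count |E(F_23)| = 23 + 1 = 24.
Hasse bound: |24 − (23+1)| = |0| = 0 ≤ 2√23 ≈ 9.5917 ✓.


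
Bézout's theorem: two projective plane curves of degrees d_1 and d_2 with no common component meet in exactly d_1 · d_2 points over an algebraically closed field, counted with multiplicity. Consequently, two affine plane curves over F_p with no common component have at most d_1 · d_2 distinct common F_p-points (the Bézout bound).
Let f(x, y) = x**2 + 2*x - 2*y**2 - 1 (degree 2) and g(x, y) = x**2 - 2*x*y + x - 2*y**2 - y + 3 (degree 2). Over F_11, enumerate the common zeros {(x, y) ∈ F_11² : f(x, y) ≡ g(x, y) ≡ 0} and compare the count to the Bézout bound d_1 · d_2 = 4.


Common zeros: {(0, 4), (1, 1)}; count = 2; Bézout bound = 4.

deg(f) = 2, deg(g) = 2, so Bézout bound = 4.
Scan x ∈ F_11. For each x, list the y ∈ F_11 with f(x, y) ≡ 0 and those with g(x, y) ≡ 0 (mod 11); the common zeros in that column are the intersection.
  x = 0: f ≡ 0 at y ∈ {4, 7}; g ≡ 0 at y ∈ {1, 4}; common: {4}.
  x = 1: f ≡ 0 at y ∈ {1, 10}; g ≡ 0 at y ∈ {1, 3}; common: {1}.
  x = 2: f ≡ 0 at y ∈ {3, 8}; g ≡ 0 at y ∈ {5, 9}; common: ∅.
  x = 3: f ≡ 0 at y ∈ ∅; g ≡ 0 at y ∈ {6, 7}; common: ∅.
  x = 4: f ≡ 0 at y ∈ ∅; g ≡ 0 at y ∈ {3, 9}; common: ∅.
  x = 5: f ≡ 0 at y ∈ ∅; g ≡ 0 at y ∈ {0}; common: ∅.
  x = 6: f ≡ 0 at y ∈ ∅; g ≡ 0 at y ∈ {2, 8}; common: ∅.
  x = 7: f ≡ 0 at y ∈ {3, 8}; g ≡ 0 at y ∈ {4, 5}; common: ∅.
  x = 8: f ≡ 0 at y ∈ {1, 10}; g ≡ 0 at y ∈ {2, 6}; common: ∅.
  x = 9: f ≡ 0 at y ∈ {4, 7}; g ≡ 0 at y ∈ {8, 10}; common: ∅.
  x = 10: f ≡ 0 at y ∈ ∅; g ≡ 0 at y ∈ {7, 10}; common: ∅.
Collecting: common zeros = {(0, 4), (1, 1)}, so the count is 2.
Comparison with the Bézout bound: 2 ≤ 4 = deg(f)·deg(g), as expected for curves with no common component (the affine F_11-count falls short of the bound because intersections may lie at infinity, over extension fields, or carry multiplicity).


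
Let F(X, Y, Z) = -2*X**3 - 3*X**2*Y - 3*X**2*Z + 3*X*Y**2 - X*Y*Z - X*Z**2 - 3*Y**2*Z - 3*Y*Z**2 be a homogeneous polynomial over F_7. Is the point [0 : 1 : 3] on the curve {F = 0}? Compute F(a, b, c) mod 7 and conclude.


F(0,1,3) ≡ 6 (mod 7); P is NOT on the curve.

Evaluate F(0, 1, 3) term-by-term (mod 7).
  -2*X**3 ↦ -2·0·1·1 = 0
  -3*X**2*Y ↦ -3·0·1·1 = 0
  -3*X**2*Z ↦ -3·0·1·3 = 0
  3*X*Y**2 ↦ 3·0·1·1 = 0
  -X*Y*Z ↦ -1·0·1·3 = 0
  -X*Z**2 ↦ -1·0·1·9 = 0
  -3*Y**2*Z ↦ -3·1·1·3 = -9
  -3*Y*Z**2 ↦ -3·1·1·9 = -27
Sum: F(0, 1, 3) = (0) + (0) + (0) + (0) + (0) + (0) + (-9) + (-27) = -36.
Reducing mod 7: -36 ≡ 6 (mod 7).
Since F(a, b, c) ≡ 6 ≠ 0 (mod 7), P does NOT lie on the curve.


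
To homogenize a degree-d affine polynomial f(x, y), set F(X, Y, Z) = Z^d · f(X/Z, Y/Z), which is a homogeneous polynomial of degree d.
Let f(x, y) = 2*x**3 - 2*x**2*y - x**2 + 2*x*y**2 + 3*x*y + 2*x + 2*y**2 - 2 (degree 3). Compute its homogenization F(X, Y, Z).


F(X, Y, Z) = 2*X**3 - 2*X**2*Y - X**2*Z + 2*X*Y**2 + 3*X*Y*Z + 2*X*Z**2 + 2*Y**2*Z - 2*Z**3

deg(f) = 3.
Substitute x = X/Z, y = Y/Z into f, then multiply by Z^3.
  monomial 2·x^3·y^0 ↦ 2·X^3·Y^0·Z^0.
  monomial -2·x^2·y^1 ↦ -2·X^2·Y^1·Z^0.
  monomial -1·x^2·y^0 ↦ -1·X^2·Y^0·Z^1.
  monomial 2·x^1·y^2 ↦ 2·X^1·Y^2·Z^0.
  monomial 3·x^1·y^1 ↦ 3·X^1·Y^1·Z^1.
  monomial 2·x^1·y^0 ↦ 2·X^1·Y^0·Z^2.
  monomial 2·x^0·y^2 ↦ 2·X^0·Y^2·Z^1.
  monomial -2·x^0·y^0 ↦ -2·X^0·Y^0·Z^3.
Collecting: F(X, Y, Z) = 2*X**3 - 2*X**2*Y - X**2*Z + 2*X*Y**2 + 3*X*Y*Z + 2*X*Z**2 + 2*Y**2*Z - 2*Z**3.


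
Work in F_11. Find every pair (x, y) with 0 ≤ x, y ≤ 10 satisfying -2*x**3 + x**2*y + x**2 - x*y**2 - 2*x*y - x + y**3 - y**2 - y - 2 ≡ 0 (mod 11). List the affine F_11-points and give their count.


Affine F_11-points: {(0, 2), (2, 2), (5, 2), (5, 5), (5, 10), (7, 8), (9, 3)}; count = 7.

For each of the 121 pairs (x, y) ∈ F_11², evaluate f(x, y) mod 11. Record the zeros.
  x = 0: [0↦9, 1↦8, 2↦0, 3↦2, 4↦9, 5↦5, 6↦7, 7↦10, 8↦9, 9↦10, 10↦8]  zeros at y ∈ {2}
  x = 1: [0↦7, 1↦4, 2↦3, 3↦10, 4↦9, 5↦6, 6↦7, 7↦7, 8↦1, 9↦6, 10↦6]  zeros at y ∈ ∅
  x = 2: [0↦6, 1↦3, 2↦0, 3↦3, 4↦7, 5↦7, 6↦9, 7↦8, 8↦10, 9↦10, 10↦3]  zeros at y ∈ {2}
  x = 3: [0↦5, 1↦4, 2↦1, 3↦2, 4↦2, 5↦7, 6↦1, 7↦1, 8↦2, 9↦10, 10↦9]  zeros at y ∈ ∅
  x = 4: [0↦3, 1↦6, 2↦5, 3↦6, 4↦4, 5↦5, 6↦4, 7↦7, 8↦9, 9↦5, 10↦1]  zeros at y ∈ ∅
  x = 5: [0↦10, 1↦8, 2↦0, 3↦3, 4↦1, 5↦0, 6↦6, 7↦3, 8↦8, 9↦5, 10↦0]  zeros at y ∈ {2, 5, 10}
  x = 6: [0↦3, 1↦9, 2↦7, 3↦3, 4↦3, 5↦2, 6↦6, 7↦10, 8↦9, 9↦9, 10↦5]  zeros at y ∈ ∅
  x = 7: [0↦3, 1↦8, 2↦3, 3↦5, 4↦9, 5↦10, 6↦3, 7↦5, 8↦0, 9↦5, 10↦4]  zeros at y ∈ {8}
  x = 8: [0↦9, 1↦4, 2↦9, 3↦8, 4↦7, 5↦1, 6↦7, 7↦9, 8↦2, 9↦3, 10↦7]  zeros at y ∈ ∅
  x = 9: [0↦9, 1↦7, 2↦2, 3↦0, 4↦7, 5↦7, 6↦6, 7↦10, 8↦3, 9↦2, 10↦2]  zeros at y ∈ {3}
  x = 10: [0↦2, 1↦5, 2↦3, 3↦2, 4↦8, 5↦5, 6↦10, 7↦7, 8↦2, 9↦1, 10↦10]  zeros at y ∈ ∅
Collecting zeros: affine points = {(0, 2), (2, 2), (5, 2), (5, 5), (5, 10), (7, 8), (9, 3)}.
Total count |C(F_11)_aff| = 7.


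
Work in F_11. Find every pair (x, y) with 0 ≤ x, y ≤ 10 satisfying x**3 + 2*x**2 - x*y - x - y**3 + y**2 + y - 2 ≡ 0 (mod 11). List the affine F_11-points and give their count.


Affine F_11-points: {(0, 6), (1, 0), (1, 1), (2, 1), (3, 10), (5, 7), (6, 1), (7, 3), (7, 10), (8, 5), (9, 0), (10, 0), (10, 2), (10, 10)}; count = 14.

For each of the 121 pairs (x, y) ∈ F_11², evaluate f(x, y) mod 11. Record the zeros.
  x = 0: [0↦9, 1↦10, 2↦7, 3↦5, 4↦9, 5↦2, 6↦0, 7↦8, 8↦9, 9↦8, 10↦10]  zeros at y ∈ {6}
  x = 1: [0↦0, 1↦0, 2↦7, 3↦4, 4↦7, 5↦10, 6↦7, 7↦3, 8↦3, 9↦1, 10↦2]  zeros at y ∈ {0, 1}
  x = 2: [0↦1, 1↦0, 2↦6, 3↦2, 4↦4, 5↦6, 6↦2, 7↦8, 8↦7, 9↦4, 10↦4]  zeros at y ∈ {1}
  x = 3: [0↦7, 1↦5, 2↦10, 3↦5, 4↦6, 5↦7, 6↦2, 7↦7, 8↦5, 9↦1, 10↦0]  zeros at y ∈ {10}
  x = 4: [0↦2, 1↦10, 2↦3, 3↦8, 4↦8, 5↦8, 6↦2, 7↦6, 8↦3, 9↦9, 10↦7]  zeros at y ∈ ∅
  x = 5: [0↦3, 1↦10, 2↦2, 3↦6, 4↦5, 5↦4, 6↦8, 7↦0, 8↦7, 9↦1, 10↦9]  zeros at y ∈ {7}
  x = 6: [0↦5, 1↦0, 2↦2, 3↦5, 4↦3, 5↦1, 6↦4, 7↦6, 8↦1, 9↦5, 10↦1]  zeros at y ∈ {1}
  x = 7: [0↦3, 1↦8, 2↦9, 3↦0, 4↦8, 5↦5, 6↦7, 7↦8, 8↦2, 9↦5, 10↦0]  zeros at y ∈ {3, 10}
  x = 8: [0↦3, 1↦7, 2↦7, 3↦8, 4↦4, 5↦0, 6↦1, 7↦1, 8↦5, 9↦7, 10↦1]  zeros at y ∈ {5}
  x = 9: [0↦0, 1↦3, 2↦2, 3↦2, 4↦8, 5↦3, 6↦3, 7↦2, 8↦5, 9↦6, 10↦10]  zeros at y ∈ {0}
  x = 10: [0↦0, 1↦2, 2↦0, 3↦10, 4↦4, 5↦9, 6↦8, 7↦6, 8↦8, 9↦8, 10↦0]  zeros at y ∈ {0, 2, 10}
Collecting zeros: affine points = {(0, 6), (1, 0), (1, 1), (2, 1), (3, 10), (5, 7), (6, 1), (7, 3), (7, 10), (8, 5), (9, 0), (10, 0), (10, 2), (10, 10)}.
Total count |C(F_11)_aff| = 14.


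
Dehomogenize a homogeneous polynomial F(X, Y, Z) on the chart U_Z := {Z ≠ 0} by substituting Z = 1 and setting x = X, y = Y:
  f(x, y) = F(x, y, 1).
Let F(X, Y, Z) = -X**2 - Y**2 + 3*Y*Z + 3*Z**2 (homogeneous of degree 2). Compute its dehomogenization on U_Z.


f(x, y) = -x**2 - y**2 + 3*y + 3

On U_Z we set Z = 1. Each monomial c·X^i·Y^j·Z^k in F becomes c·x^i·y^j·1^k = c·x^i·y^j.
Substituting Z = 1: F(X, Y, 1) = -x**2 - y**2 + 3*y + 3.
Note: deg(f) ≤ deg(F) = 2; strict inequality happens when F is divisible by Z (lost terms).


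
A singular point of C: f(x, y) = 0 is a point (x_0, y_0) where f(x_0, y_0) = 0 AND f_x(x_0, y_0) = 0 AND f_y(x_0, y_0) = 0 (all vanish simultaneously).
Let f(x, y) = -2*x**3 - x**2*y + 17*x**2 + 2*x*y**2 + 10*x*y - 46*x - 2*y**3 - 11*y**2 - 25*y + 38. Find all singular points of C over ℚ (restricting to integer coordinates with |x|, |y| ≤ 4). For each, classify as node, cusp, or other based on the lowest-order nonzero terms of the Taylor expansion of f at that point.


Singular points: {(3, -1)}; classification: cusp.

Compute partial derivatives:
  f_x = -6*x**2 - 2*x*y + 34*x + 2*y**2 + 10*y - 46.
  f_y = -x**2 + 4*x*y + 10*x - 6*y**2 - 22*y - 25.
Scan x_0 ∈ {−4, ..., 4}. For each x_0, f_y(x_0, y) is a polynomial in y; find its integer roots y ∈ {−4, ..., 4}, then test f_x and f at those candidates.
  x = -4: f_y(-4, y) = -6*y**2 - 38*y - 81; no integer root y with |y| ≤ 4.
  x = -3: f_y(-3, y) = -6*y**2 - 34*y - 64; no integer root y with |y| ≤ 4.
  x = -2: f_y(-2, y) = -6*y**2 - 30*y - 49; no integer root y with |y| ≤ 4.
  x = -1: f_y(-1, y) = -6*y**2 - 26*y - 36; no integer root y with |y| ≤ 4.
  x = 0: f_y(0, y) = -6*y**2 - 22*y - 25; no integer root y with |y| ≤ 4.
  x = 1: f_y(1, y) = -6*y**2 - 18*y - 16; no integer root y with |y| ≤ 4.
  x = 2: f_y(2, y) = -6*y**2 - 14*y - 9; no integer root y with |y| ≤ 4.
  x = 3: f_y(3, y) = -6*y**2 - 10*y - 4; vanishes at y ∈ {-1}. (3, -1): f_x = 0, f = 0 — SINGULAR.
  x = 4: f_y(4, y) = -6*y**2 - 6*y - 1; no integer root y with |y| ≤ 4.
Only singular point on the grid: (3, -1).
Classify: substitute x = 3 + u, y = -1 + v and expand: f = -2*u**3 - u**2*v + 2*u*v**2 - 2*v**3 + v**2.
No constant or linear terms (consistent with a singular point). Quadratic part: v**2. Cubic part: -2*u**3 - u**2*v + 2*u*v**2 - 2*v**3.
The quadratic part v**2 is a perfect square, so there is a single (double) tangent line v = 0, i.e. y = -1. Restricting the cubic part to that line (v = 0) leaves -2*u**3 ≠ 0, so f is not divisible by v and the branch is v² ≈ 2*u**3 to lowest order — this is a cusp.
Classification: cusp.


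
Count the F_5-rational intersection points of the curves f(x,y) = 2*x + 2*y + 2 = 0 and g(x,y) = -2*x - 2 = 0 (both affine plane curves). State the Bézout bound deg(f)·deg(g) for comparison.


Common zeros: {(4, 0)}; count = 1; Bézout bound = 1.

deg(f) = 1, deg(g) = 1, so Bézout bound = 1.
Scan x ∈ F_5. For each x, list the y ∈ F_5 with f(x, y) ≡ 0 and those with g(x, y) ≡ 0 (mod 5); the common zeros in that column are the intersection.
  x = 0: f ≡ 0 at y ∈ {4}; g ≡ 0 at y ∈ ∅; common: ∅.
  x = 1: f ≡ 0 at y ∈ {3}; g ≡ 0 at y ∈ ∅; common: ∅.
  x = 2: f ≡ 0 at y ∈ {2}; g ≡ 0 at y ∈ ∅; common: ∅.
  x = 3: f ≡ 0 at y ∈ {1}; g ≡ 0 at y ∈ ∅; common: ∅.
  x = 4: f ≡ 0 at y ∈ {0}; g ≡ 0 at y ∈ {0, 1, 2, 3, 4}; common: {0}.
Collecting: common zeros = {(4, 0)}, so the count is 1.
Comparison with the Bézout bound: 1 ≤ 1 = deg(f)·deg(g), as expected for curves with no common component (the bound is attained).


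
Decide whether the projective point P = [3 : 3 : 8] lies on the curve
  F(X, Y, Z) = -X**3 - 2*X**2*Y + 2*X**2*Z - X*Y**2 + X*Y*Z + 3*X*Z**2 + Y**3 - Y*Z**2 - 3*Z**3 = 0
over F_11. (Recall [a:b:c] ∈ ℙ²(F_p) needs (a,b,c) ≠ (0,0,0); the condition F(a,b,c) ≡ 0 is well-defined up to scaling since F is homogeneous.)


F(3,3,8) ≡ 6 (mod 11); P is NOT on the curve.

Evaluate F(3, 3, 8) term-by-term (mod 11).
  -X**3 ↦ -1·27·1·1 = -27
  -2*X**2*Y ↦ -2·9·3·1 = -54
  2*X**2*Z ↦ 2·9·1·8 = 144
  -X*Y**2 ↦ -1·3·9·1 = -27
  X*Y*Z ↦ 1·3·3·8 = 72
  3*X*Z**2 ↦ 3·3·1·64 = 576
  Y**3 ↦ 1·1·27·1 = 27
  -Y*Z**2 ↦ -1·1·3·64 = -192
  -3*Z**3 ↦ -3·1·1·512 = -1536
Sum: F(3, 3, 8) = (-27) + (-54) + (144) + (-27) + (72) + (576) + (27) + (-192) + (-1536) = -1017.
Reducing mod 11: -1017 ≡ 6 (mod 11).
Since F(a, b, c) ≡ 6 ≠ 0 (mod 11), P does NOT lie on the curve.


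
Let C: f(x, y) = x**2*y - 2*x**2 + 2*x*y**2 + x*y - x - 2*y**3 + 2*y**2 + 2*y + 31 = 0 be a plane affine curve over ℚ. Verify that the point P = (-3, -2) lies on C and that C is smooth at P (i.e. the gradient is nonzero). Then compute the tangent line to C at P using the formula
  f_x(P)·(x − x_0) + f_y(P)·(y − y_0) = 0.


Tangent line at P: 29*x + 87 = 0.

Step 1: f(-3, -2) = 0, so P lies on C.
Step 2: partial derivatives
  f_x(x, y) = 2*x*y - 4*x + 2*y**2 + y - 1, f_y(x, y) = x**2 + 4*x*y + x - 6*y**2 + 4*y + 2.
  f_x(P) = 29, f_y(P) = 0 (gradient nonzero, so P is smooth).
Step 3: tangent line at P: 29·(x − -3) + 0·(y − -2) = 0.
Expanding: 29*x + 87 = 0.


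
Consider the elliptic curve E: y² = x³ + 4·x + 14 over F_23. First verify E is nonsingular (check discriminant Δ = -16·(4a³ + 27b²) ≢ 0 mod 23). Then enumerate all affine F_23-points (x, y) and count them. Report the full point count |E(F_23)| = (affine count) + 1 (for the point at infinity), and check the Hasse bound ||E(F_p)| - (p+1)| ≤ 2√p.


Affine points = {(4, 5), (4, 18), (6, 1), (6, 22), (8, 11), (8, 12), (11, 3), (11, 20), (13, 3), (13, 20), (14, 10), (14, 13), (17, 2), (17, 21), (19, 7), (19, 16), (22, 3), (22, 20)}; affine count = 18; |E(F_23)| = 19.

Discriminant check: Δ ∝ 4a³ + 27b² = 4·4³ + 27·14² = 4·64 + 27·196 ≡ 5 (mod 23). Nonzero ⇒ E is nonsingular.
For each x ∈ F_23, compute rhs = x³ + 4·x + 14 mod 23, then count y ∈ F_23 with y² ≡ rhs.
  x = 0: rhs = 14, matching y values: none (0 points).
  x = 1: rhs = 19, matching y values: none (0 points).
  x = 2: rhs = 7, matching y values: none (0 points).
  x = 3: rhs = 7, matching y values: none (0 points).
  x = 4: rhs = 2, matching y values: 5, 18 (2 points).
  x = 5: rhs = 21, matching y values: none (0 points).
  x = 6: rhs = 1, matching y values: 1, 22 (2 points).
  x = 7: rhs = 17, matching y values: none (0 points).
  x = 8: rhs = 6, matching y values: 11, 12 (2 points).
  x = 9: rhs = 20, matching y values: none (0 points).
  x = 10: rhs = 19, matching y values: none (0 points).
  x = 11: rhs = 9, matching y values: 3, 20 (2 points).
  x = 12: rhs = 19, matching y values: none (0 points).
  x = 13: rhs = 9, matching y values: 3, 20 (2 points).
  x = 14: rhs = 8, matching y values: 10, 13 (2 points).
  x = 15: rhs = 22, matching y values: none (0 points).
  x = 16: rhs = 11, matching y values: none (0 points).
  x = 17: rhs = 4, matching y values: 2, 21 (2 points).
  x = 18: rhs = 7, matching y values: none (0 points).
  x = 19: rhs = 3, matching y values: 7, 16 (2 points).
  x = 20: rhs = 21, matching y values: none (0 points).
  x = 21: rhs = 21, matching y values: none (0 points).
  x = 22: rhs = 9, matching y values: 3, 20 (2 points).
Total affine count: 18.
Full point count |E(F_23)| = 18 + 1 = 19.
Hasse bound: |19 − (23+1)| = |-5| = 5 ≤ 2√23 ≈ 9.5917 ✓.


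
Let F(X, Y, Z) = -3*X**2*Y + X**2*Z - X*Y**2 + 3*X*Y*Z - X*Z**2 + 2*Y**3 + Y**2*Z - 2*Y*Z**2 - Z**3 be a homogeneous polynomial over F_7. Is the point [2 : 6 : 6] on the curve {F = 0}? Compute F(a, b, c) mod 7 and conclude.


F(2,6,6) ≡ 3 (mod 7); P is NOT on the curve.

Evaluate F(2, 6, 6) term-by-term (mod 7).
  -3*X**2*Y ↦ -3·4·6·1 = -72
  X**2*Z ↦ 1·4·1·6 = 24
  -X*Y**2 ↦ -1·2·36·1 = -72
  3*X*Y*Z ↦ 3·2·6·6 = 216
  -X*Z**2 ↦ -1·2·1·36 = -72
  2*Y**3 ↦ 2·1·216·1 = 432
  Y**2*Z ↦ 1·1·36·6 = 216
  -2*Y*Z**2 ↦ -2·1·6·36 = -432
  -Z**3 ↦ -1·1·1·216 = -216
Sum: F(2, 6, 6) = (-72) + (24) + (-72) + (216) + (-72) + (432) + (216) + (-432) + (-216) = 24.
Reducing mod 7: 24 ≡ 3 (mod 7).
Since F(a, b, c) ≡ 3 ≠ 0 (mod 7), P does NOT lie on the curve.


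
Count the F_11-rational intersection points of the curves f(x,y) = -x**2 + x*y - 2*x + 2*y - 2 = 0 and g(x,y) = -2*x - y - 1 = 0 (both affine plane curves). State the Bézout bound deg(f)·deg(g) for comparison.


Common zeros: {(6, 9), (10, 1)}; count = 2; Bézout bound = 2.

deg(f) = 2, deg(g) = 1, so Bézout bound = 2.
Scan x ∈ F_11. For each x, list the y ∈ F_11 with f(x, y) ≡ 0 and those with g(x, y) ≡ 0 (mod 11); the common zeros in that column are the intersection.
  x = 0: f ≡ 0 at y ∈ {1}; g ≡ 0 at y ∈ {10}; common: ∅.
  x = 1: f ≡ 0 at y ∈ {9}; g ≡ 0 at y ∈ {8}; common: ∅.
  x = 2: f ≡ 0 at y ∈ {8}; g ≡ 0 at y ∈ {6}; common: ∅.
  x = 3: f ≡ 0 at y ∈ {10}; g ≡ 0 at y ∈ {4}; common: ∅.
  x = 4: f ≡ 0 at y ∈ {8}; g ≡ 0 at y ∈ {2}; common: ∅.
  x = 5: f ≡ 0 at y ∈ {10}; g ≡ 0 at y ∈ {0}; common: ∅.
  x = 6: f ≡ 0 at y ∈ {9}; g ≡ 0 at y ∈ {9}; common: {9}.
  x = 7: f ≡ 0 at y ∈ {6}; g ≡ 0 at y ∈ {7}; common: ∅.
  x = 8: f ≡ 0 at y ∈ {6}; g ≡ 0 at y ∈ {5}; common: ∅.
  x = 9: f ≡ 0 at y ∈ ∅; g ≡ 0 at y ∈ {3}; common: ∅.
  x = 10: f ≡ 0 at y ∈ {1}; g ≡ 0 at y ∈ {1}; common: {1}.
Collecting: common zeros = {(6, 9), (10, 1)}, so the count is 2.
Comparison with the Bézout bound: 2 ≤ 2 = deg(f)·deg(g), as expected for curves with no common component (the bound is attained).


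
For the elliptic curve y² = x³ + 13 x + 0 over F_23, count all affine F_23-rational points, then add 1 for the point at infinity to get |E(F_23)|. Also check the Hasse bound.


Affine points = {(0, 0), (4, 1), (4, 22), (5, 11), (5, 12), (6, 8), (6, 15), (8, 8), (8, 15), (9, 8), (9, 15), (10, 7), (10, 16), (11, 5), (11, 18), (16, 7), (16, 16), (20, 7), (20, 16), (21, 9), (21, 14), (22, 3), (22, 20)}; affine count = 23; |E(F_23)| = 24.

Discriminant check: Δ ∝ 4a³ + 27b² = 4·13³ + 27·0² = 4·2197 + 27·0 ≡ 2 (mod 23). Nonzero ⇒ E is nonsingular.
For each x ∈ F_23, compute rhs = x³ + 13·x + 0 mod 23, then count y ∈ F_23 with y² ≡ rhs.
  x = 0: rhs = 0, matching y values: 0 (1 points).
  x = 1: rhs = 14, matching y values: none (0 points).
  x = 2: rhs = 11, matching y values: none (0 points).
  x = 3: rhs = 20, matching y values: none (0 points).
  x = 4: rhs = 1, matching y values: 1, 22 (2 points).
  x = 5: rhs = 6, matching y values: 11, 12 (2 points).
  x = 6: rhs = 18, matching y values: 8, 15 (2 points).
  x = 7: rhs = 20, matching y values: none (0 points).
  x = 8: rhs = 18, matching y values: 8, 15 (2 points).
  x = 9: rhs = 18, matching y values: 8, 15 (2 points).
  x = 10: rhs = 3, matching y values: 7, 16 (2 points).
  x = 11: rhs = 2, matching y values: 5, 18 (2 points).
  x = 12: rhs = 21, matching y values: none (0 points).
  x = 13: rhs = 20, matching y values: none (0 points).
  x = 14: rhs = 5, matching y values: none (0 points).
  x = 15: rhs = 5, matching y values: none (0 points).
  x = 16: rhs = 3, matching y values: 7, 16 (2 points).
  x = 17: rhs = 5, matching y values: none (0 points).
  x = 18: rhs = 17, matching y values: none (0 points).
  x = 19: rhs = 22, matching y values: none (0 points).
  x = 20: rhs = 3, matching y values: 7, 16 (2 points).
  x = 21: rhs = 12, matching y values: 9, 14 (2 points).
  x = 22: rhs = 9, matching y values: 3, 20 (2 points).
Total affine count: 23.
Full point count |E(F_23)| = 23 + 1 = 24.
Hasse bound: |24 − (23+1)| = |0| = 0 ≤ 2√23 ≈ 9.5917 ✓.


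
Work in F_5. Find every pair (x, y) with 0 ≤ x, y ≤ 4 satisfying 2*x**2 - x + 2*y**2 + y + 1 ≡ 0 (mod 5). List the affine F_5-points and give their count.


Affine F_5-points: {(1, 1), (2, 1), (4, 3), (4, 4)}; count = 4.

For each of the 25 pairs (x, y) ∈ F_5², evaluate f(x, y) mod 5. Record the zeros.
  x = 0: [0↦1, 1↦4, 2↦1, 3↦2, 4↦2]  zeros at y ∈ ∅
  x = 1: [0↦2, 1↦0, 2↦2, 3↦3, 4↦3]  zeros at y ∈ {1}
  x = 2: [0↦2, 1↦0, 2↦2, 3↦3, 4↦3]  zeros at y ∈ {1}
  x = 3: [0↦1, 1↦4, 2↦1, 3↦2, 4↦2]  zeros at y ∈ ∅
  x = 4: [0↦4, 1↦2, 2↦4, 3↦0, 4↦0]  zeros at y ∈ {3, 4}
Collecting zeros: affine points = {(1, 1), (2, 1), (4, 3), (4, 4)}.
Total count |C(F_5)_aff| = 4.


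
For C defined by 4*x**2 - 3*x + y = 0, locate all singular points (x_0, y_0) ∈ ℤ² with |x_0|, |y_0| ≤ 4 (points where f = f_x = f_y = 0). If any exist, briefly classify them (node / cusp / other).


No singular points in the scanned grid; C is smooth there.

Compute partial derivatives:
  f_x = 8*x - 3.
  f_y = 1.
f_y = 1 is a nonzero constant, so f_y never vanishes: no point (x, y) can satisfy f = f_x = f_y = 0. In particular no (x, y) ∈ {−4, ..., 4}² is singular; the curve is smooth.


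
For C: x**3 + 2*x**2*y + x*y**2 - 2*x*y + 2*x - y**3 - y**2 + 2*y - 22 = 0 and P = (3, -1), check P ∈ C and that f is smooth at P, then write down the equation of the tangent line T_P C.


Tangent line at P: 20*x + 7*y - 53 = 0.

Step 1: f(3, -1) = 0, so P lies on C.
Step 2: partial derivatives
  f_x(x, y) = 3*x**2 + 4*x*y + y**2 - 2*y + 2, f_y(x, y) = 2*x**2 + 2*x*y - 2*x - 3*y**2 - 2*y + 2.
  f_x(P) = 20, f_y(P) = 7 (gradient nonzero, so P is smooth).
Step 3: tangent line at P: 20·(x − 3) + 7·(y − -1) = 0.
Expanding: 20*x + 7*y - 53 = 0.


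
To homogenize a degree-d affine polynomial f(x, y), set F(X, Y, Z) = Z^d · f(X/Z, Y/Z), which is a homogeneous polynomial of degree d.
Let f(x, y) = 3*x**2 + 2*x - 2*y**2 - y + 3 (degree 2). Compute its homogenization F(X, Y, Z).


F(X, Y, Z) = 3*X**2 + 2*X*Z - 2*Y**2 - Y*Z + 3*Z**2

deg(f) = 2.
Substitute x = X/Z, y = Y/Z into f, then multiply by Z^2.
  monomial 3·x^2·y^0 ↦ 3·X^2·Y^0·Z^0.
  monomial 2·x^1·y^0 ↦ 2·X^1·Y^0·Z^1.
  monomial -2·x^0·y^2 ↦ -2·X^0·Y^2·Z^0.
  monomial -1·x^0·y^1 ↦ -1·X^0·Y^1·Z^1.
  monomial 3·x^0·y^0 ↦ 3·X^0·Y^0·Z^2.
Collecting: F(X, Y, Z) = 3*X**2 + 2*X*Z - 2*Y**2 - Y*Z + 3*Z**2.


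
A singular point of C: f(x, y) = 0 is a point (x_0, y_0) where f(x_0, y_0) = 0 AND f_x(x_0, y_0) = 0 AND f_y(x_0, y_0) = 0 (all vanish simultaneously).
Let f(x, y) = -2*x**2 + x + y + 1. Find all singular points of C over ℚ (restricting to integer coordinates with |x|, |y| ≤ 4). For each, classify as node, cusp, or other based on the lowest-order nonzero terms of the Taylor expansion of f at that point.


No singular points in the scanned grid; C is smooth there.

Compute partial derivatives:
  f_x = 1 - 4*x.
  f_y = 1.
f_y = 1 is a nonzero constant, so f_y never vanishes: no point (x, y) can satisfy f = f_x = f_y = 0. In particular no (x, y) ∈ {−4, ..., 4}² is singular; the curve is smooth.


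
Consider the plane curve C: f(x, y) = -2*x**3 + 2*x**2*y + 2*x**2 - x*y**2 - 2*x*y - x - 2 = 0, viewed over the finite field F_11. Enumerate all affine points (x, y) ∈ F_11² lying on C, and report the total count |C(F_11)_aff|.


Affine F_11-points: {(3, 6), (3, 9), (4, 3), (5, 3), (5, 5), (6, 3), (6, 7), (7, 5), (7, 7), (10, 8), (10, 10)}; count = 11.

For each of the 121 pairs (x, y) ∈ F_11², evaluate f(x, y) mod 11. Record the zeros.
  x = 0: [0↦9, 1↦9, 2↦9, 3↦9, 4↦9, 5↦9, 6↦9, 7↦9, 8↦9, 9↦9, 10↦9]  zeros at y ∈ ∅
  x = 1: [0↦8, 1↦7, 2↦4, 3↦10, 4↦3, 5↦5, 6↦5, 7↦3, 8↦10, 9↦4, 10↦7]  zeros at y ∈ ∅
  x = 2: [0↦10, 1↦1, 2↦10, 3↦4, 4↦5, 5↦2, 6↦6, 7↦6, 8↦2, 9↦5, 10↦4]  zeros at y ∈ ∅
  x = 3: [0↦3, 1↦1, 2↦4, 3↦1, 4↦3, 5↦10, 6↦0, 7↦6, 8↦6, 9↦0, 10↦10]  zeros at y ∈ {6, 9}
  x = 4: [0↦8, 1↦6, 2↦7, 3↦0, 4↦7, 5↦6, 6↦8, 7↦2, 8↦10, 9↦10, 10↦2]  zeros at y ∈ {3}
  x = 5: [0↦2, 1↦4, 2↦7, 3↦0, 4↦5, 5↦0, 6↦7, 7↦4, 8↦2, 9↦1, 10↦1]  zeros at y ∈ {3, 5}
  x = 6: [0↦6, 1↦5, 2↦3, 3↦0, 4↦7, 5↦2, 6↦7, 7↦0, 8↦3, 9↦5, 10↦6]  zeros at y ∈ {3, 7}
  x = 7: [0↦8, 1↦8, 2↦5, 3↦10, 4↦1, 5↦0, 6↦7, 7↦0, 8↦1, 9↦10, 10↦5]  zeros at y ∈ {5, 7}
  x = 8: [0↦7, 1↦1, 2↦1, 3↦7, 4↦8, 5↦4, 6↦6, 7↦3, 8↦6, 9↦4, 10↦8]  zeros at y ∈ ∅
  x = 9: [0↦2, 1↦5, 2↦1, 3↦1, 4↦5, 5↦2, 6↦3, 7↦8, 8↦6, 9↦8, 10↦3]  zeros at y ∈ ∅
  x = 10: [0↦3, 1↦8, 2↦4, 3↦2, 4↦2, 5↦4, 6↦8, 7↦3, 8↦0, 9↦10, 10↦0]  zeros at y ∈ {8, 10}
Collecting zeros: affine points = {(3, 6), (3, 9), (4, 3), (5, 3), (5, 5), (6, 3), (6, 7), (7, 5), (7, 7), (10, 8), (10, 10)}.
Total count |C(F_11)_aff| = 11.
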